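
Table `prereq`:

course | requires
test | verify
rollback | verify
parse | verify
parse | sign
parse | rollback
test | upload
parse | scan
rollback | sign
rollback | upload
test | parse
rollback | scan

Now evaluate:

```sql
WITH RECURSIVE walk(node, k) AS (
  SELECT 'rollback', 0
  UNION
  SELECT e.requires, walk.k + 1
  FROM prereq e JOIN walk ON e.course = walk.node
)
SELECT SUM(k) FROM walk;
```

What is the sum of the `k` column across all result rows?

4

Base: (rollback, k=0).
Iteration 1: edges from {rollback} -> (scan, k=1), (sign, k=1), (upload, k=1), (verify, k=1).
Iteration 2: no outgoing edges from {scan,sign,upload,verify}; recursion stops.
SUM(k) = 0 + 1 + 1 + 1 + 1 = 4.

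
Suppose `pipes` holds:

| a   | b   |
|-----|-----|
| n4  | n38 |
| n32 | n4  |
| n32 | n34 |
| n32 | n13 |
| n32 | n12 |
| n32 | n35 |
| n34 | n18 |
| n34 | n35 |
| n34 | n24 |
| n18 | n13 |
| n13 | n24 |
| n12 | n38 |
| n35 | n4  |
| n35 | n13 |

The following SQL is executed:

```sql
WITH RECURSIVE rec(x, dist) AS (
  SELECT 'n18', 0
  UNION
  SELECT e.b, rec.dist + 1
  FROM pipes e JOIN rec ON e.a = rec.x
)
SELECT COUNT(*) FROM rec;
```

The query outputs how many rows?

Base: (n18, dist=0).
Iteration 1: edges from {n18} -> (n13, dist=1).
Iteration 2: edges from {n13} -> (n24, dist=2).
Iteration 3: no outgoing edges from {n24}; recursion stops.
Total rows emitted: 3.

3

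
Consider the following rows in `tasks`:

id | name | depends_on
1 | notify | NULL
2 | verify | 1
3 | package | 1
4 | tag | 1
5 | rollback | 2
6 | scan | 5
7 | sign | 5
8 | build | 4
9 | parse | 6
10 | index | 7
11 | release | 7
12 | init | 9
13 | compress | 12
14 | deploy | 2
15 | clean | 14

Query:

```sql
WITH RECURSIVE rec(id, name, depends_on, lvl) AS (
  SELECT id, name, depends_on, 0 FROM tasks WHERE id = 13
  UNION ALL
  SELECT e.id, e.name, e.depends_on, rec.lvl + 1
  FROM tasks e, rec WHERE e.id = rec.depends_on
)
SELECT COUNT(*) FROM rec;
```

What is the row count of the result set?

7

Base: id=13 (compress), depends_on=12, lvl 0.
Iteration 1: join on id=12 -> init (id 12, depends_on=9, lvl 1).
Iteration 2: join on id=9 -> parse (id 9, depends_on=6, lvl 2).
Iteration 3: join on id=6 -> scan (id 6, depends_on=5, lvl 3).
Iteration 4: join on id=5 -> rollback (id 5, depends_on=2, lvl 4).
Iteration 5: join on id=2 -> verify (id 2, depends_on=1, lvl 5).
Iteration 6: join on id=1 -> notify (id 1, depends_on=NULL, lvl 6).
Iteration 7: depends_on is NULL; no match; recursion stops.
Total rows emitted: 7.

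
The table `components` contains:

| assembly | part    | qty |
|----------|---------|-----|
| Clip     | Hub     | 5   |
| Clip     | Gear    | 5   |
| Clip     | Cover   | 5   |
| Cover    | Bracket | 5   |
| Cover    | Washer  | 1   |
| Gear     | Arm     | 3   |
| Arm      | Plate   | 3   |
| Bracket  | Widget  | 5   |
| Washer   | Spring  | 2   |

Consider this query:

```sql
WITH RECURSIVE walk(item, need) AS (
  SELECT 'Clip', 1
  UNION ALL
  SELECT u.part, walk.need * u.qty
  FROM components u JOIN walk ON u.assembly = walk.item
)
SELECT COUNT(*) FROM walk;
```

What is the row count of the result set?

10

Base: (Clip, need=1).
Iteration 1: components of {Clip} -> Cover = 1*5 = 5, Gear = 1*5 = 5, Hub = 1*5 = 5.
Iteration 2: components of {Cover,Gear,Hub} -> Arm = 5*3 = 15, Bracket = 5*5 = 25, Washer = 5*1 = 5.
Iteration 3: components of {Arm,Bracket,Washer} -> Plate = 15*3 = 45, Spring = 5*2 = 10, Widget = 25*5 = 125.
Iteration 4: no further components; recursion stops.
Total rows emitted: 10.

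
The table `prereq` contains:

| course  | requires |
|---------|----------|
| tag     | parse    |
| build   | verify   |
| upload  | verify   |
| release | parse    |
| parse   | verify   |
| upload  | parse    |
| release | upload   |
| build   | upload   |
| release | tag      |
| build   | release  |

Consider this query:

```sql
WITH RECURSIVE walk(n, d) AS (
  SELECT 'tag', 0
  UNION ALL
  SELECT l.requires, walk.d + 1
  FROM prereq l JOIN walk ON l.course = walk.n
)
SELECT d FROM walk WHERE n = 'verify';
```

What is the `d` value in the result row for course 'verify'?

2

Base: (tag, d=0).
Iteration 1: edges from {tag} -> (parse, d=1).
Iteration 2: edges from {parse} -> (verify, d=2).
Iteration 3: no outgoing edges from {verify}; recursion stops.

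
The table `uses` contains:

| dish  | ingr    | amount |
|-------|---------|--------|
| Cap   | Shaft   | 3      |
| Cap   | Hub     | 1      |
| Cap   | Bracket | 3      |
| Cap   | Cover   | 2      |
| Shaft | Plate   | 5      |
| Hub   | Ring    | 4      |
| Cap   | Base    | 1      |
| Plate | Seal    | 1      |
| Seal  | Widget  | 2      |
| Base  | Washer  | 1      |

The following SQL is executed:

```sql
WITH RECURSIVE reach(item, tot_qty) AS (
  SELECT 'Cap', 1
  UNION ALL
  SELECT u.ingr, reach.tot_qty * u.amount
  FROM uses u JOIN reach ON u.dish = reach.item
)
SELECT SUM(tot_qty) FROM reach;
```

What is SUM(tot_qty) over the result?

Base: (Cap, tot_qty=1).
Iteration 1: components of {Cap} -> Base = 1*1 = 1, Bracket = 1*3 = 3, Cover = 1*2 = 2, Hub = 1*1 = 1, Shaft = 1*3 = 3.
Iteration 2: components of {Base,Bracket,Cover,Hub,Shaft} -> Plate = 3*5 = 15, Ring = 1*4 = 4, Washer = 1*1 = 1.
Iteration 3: components of {Plate,Ring,Washer} -> Seal = 15*1 = 15.
Iteration 4: components of {Seal} -> Widget = 15*2 = 30.
Iteration 5: no further components; recursion stops.
SUM(tot_qty) = 1 + 3 + 1 + 3 + 2 + 1 + 15 + 4 + 1 + 15 + 30 = 76.

76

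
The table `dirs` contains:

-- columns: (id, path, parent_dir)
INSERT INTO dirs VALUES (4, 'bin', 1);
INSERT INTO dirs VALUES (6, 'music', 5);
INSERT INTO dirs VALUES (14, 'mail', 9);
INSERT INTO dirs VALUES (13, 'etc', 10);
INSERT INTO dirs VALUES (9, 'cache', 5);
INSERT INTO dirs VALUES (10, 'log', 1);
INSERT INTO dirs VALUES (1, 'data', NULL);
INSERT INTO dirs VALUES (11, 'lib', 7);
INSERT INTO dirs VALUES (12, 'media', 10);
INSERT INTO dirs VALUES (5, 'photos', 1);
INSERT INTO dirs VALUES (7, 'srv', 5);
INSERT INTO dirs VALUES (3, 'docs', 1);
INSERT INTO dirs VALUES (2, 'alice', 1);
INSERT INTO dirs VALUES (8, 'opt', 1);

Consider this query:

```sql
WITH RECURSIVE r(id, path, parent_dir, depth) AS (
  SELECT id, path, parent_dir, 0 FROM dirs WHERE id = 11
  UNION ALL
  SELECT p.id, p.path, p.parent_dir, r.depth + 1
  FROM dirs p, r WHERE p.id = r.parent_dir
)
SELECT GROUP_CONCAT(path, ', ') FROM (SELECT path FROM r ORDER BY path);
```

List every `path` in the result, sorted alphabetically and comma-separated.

data, lib, photos, srv

Base: id=11 (lib), parent_dir=7, depth 0.
Iteration 1: join on id=7 -> srv (id 7, parent_dir=5, depth 1).
Iteration 2: join on id=5 -> photos (id 5, parent_dir=1, depth 2).
Iteration 3: join on id=1 -> data (id 1, parent_dir=NULL, depth 3).
Iteration 4: parent_dir is NULL; no match; recursion stops.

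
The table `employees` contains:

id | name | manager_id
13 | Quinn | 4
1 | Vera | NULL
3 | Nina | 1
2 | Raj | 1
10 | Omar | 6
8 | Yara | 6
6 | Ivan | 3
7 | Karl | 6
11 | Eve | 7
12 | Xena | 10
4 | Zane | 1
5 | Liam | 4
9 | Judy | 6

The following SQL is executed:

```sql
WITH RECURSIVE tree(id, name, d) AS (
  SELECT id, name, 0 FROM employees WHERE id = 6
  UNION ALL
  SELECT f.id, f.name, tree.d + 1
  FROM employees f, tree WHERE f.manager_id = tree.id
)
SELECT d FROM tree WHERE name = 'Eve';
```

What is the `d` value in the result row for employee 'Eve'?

Base: id=6 (Ivan) at d 0.
Iteration 1: rows with manager_id in {6} -> Karl (id 7, d 1), Yara (id 8, d 1), Judy (id 9, d 1), Omar (id 10, d 1).
Iteration 2: rows with manager_id in {7,8,9,10} -> Eve (id 11, d 2), Xena (id 12, d 2).
Iteration 3: no rows with manager_id in {11,12}; recursion stops.

2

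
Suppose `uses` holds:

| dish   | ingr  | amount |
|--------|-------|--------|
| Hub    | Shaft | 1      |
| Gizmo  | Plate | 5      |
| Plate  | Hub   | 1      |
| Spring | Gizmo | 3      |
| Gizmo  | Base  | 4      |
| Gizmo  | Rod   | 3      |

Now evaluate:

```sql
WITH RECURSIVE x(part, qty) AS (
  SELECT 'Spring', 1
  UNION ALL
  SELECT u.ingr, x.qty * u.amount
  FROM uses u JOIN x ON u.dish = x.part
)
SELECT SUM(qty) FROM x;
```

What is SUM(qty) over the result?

Base: (Spring, qty=1).
Iteration 1: components of {Spring} -> Gizmo = 1*3 = 3.
Iteration 2: components of {Gizmo} -> Base = 3*4 = 12, Plate = 3*5 = 15, Rod = 3*3 = 9.
Iteration 3: components of {Base,Plate,Rod} -> Hub = 15*1 = 15.
Iteration 4: components of {Hub} -> Shaft = 15*1 = 15.
Iteration 5: no further components; recursion stops.
SUM(qty) = 1 + 3 + 15 + 12 + 9 + 15 + 15 = 70.

70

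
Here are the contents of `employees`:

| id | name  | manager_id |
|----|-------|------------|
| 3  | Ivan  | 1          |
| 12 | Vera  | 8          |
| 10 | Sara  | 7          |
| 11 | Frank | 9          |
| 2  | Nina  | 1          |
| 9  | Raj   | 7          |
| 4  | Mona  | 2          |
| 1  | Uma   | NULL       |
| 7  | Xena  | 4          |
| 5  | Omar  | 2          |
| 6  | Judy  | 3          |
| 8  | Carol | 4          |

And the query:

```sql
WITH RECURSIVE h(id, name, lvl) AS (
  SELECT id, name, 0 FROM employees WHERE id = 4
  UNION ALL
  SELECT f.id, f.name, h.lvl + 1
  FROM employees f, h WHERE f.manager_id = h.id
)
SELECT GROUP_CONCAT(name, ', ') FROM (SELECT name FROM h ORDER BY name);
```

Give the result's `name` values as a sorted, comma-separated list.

Base: id=4 (Mona) at lvl 0.
Iteration 1: rows with manager_id in {4} -> Xena (id 7, lvl 1), Carol (id 8, lvl 1).
Iteration 2: rows with manager_id in {7,8} -> Raj (id 9, lvl 2), Sara (id 10, lvl 2), Vera (id 12, lvl 2).
Iteration 3: rows with manager_id in {9,10,12} -> Frank (id 11, lvl 3).
Iteration 4: no rows with manager_id in {11}; recursion stops.

Carol, Frank, Mona, Raj, Sara, Vera, Xena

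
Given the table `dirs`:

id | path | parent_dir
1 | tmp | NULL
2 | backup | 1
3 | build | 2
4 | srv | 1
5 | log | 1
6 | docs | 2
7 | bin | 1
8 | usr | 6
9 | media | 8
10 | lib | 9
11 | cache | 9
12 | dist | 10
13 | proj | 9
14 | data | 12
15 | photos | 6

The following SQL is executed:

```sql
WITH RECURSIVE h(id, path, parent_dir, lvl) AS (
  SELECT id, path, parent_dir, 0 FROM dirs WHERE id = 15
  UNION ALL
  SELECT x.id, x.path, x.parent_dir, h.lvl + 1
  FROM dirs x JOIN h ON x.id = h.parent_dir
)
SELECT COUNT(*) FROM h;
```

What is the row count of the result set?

4

Base: id=15 (photos), parent_dir=6, lvl 0.
Iteration 1: join on id=6 -> docs (id 6, parent_dir=2, lvl 1).
Iteration 2: join on id=2 -> backup (id 2, parent_dir=1, lvl 2).
Iteration 3: join on id=1 -> tmp (id 1, parent_dir=NULL, lvl 3).
Iteration 4: parent_dir is NULL; no match; recursion stops.
Total rows emitted: 4.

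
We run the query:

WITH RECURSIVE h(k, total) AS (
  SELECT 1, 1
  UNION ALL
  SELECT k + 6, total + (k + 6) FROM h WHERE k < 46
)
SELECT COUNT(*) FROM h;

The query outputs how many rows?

Base: k=1, total=1.
Iteration 1: 1 < 46 holds -> k = 1 + 6 = 7, total = 1 + 7 = 8.
Iteration 2: 7 < 46 holds -> k = 7 + 6 = 13, total = 8 + 13 = 21.
Iteration 3: 13 < 46 holds -> k = 13 + 6 = 19, total = 21 + 19 = 40.
Iteration 4: 19 < 46 holds -> k = 19 + 6 = 25, total = 40 + 25 = 65.
Iteration 5: 25 < 46 holds -> k = 25 + 6 = 31, total = 65 + 31 = 96.
Iteration 6: 31 < 46 holds -> k = 31 + 6 = 37, total = 96 + 37 = 133.
Iteration 7: 37 < 46 holds -> k = 37 + 6 = 43, total = 133 + 43 = 176.
Iteration 8: 43 < 46 holds -> k = 43 + 6 = 49, total = 176 + 49 = 225.
Iteration 9: 49 < 46 fails; recursion stops.
Total rows emitted: 9.

9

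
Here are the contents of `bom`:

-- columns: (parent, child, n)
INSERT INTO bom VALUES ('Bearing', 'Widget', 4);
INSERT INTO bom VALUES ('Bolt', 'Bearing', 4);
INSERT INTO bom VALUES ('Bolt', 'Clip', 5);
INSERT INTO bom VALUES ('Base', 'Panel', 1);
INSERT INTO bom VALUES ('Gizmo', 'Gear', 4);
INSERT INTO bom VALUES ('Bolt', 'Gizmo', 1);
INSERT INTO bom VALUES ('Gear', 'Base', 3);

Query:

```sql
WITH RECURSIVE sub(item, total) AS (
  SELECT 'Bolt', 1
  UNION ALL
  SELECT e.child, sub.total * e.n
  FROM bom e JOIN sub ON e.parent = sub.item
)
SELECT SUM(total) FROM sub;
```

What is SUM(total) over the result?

Base: (Bolt, total=1).
Iteration 1: components of {Bolt} -> Bearing = 1*4 = 4, Clip = 1*5 = 5, Gizmo = 1*1 = 1.
Iteration 2: components of {Bearing,Clip,Gizmo} -> Gear = 1*4 = 4, Widget = 4*4 = 16.
Iteration 3: components of {Gear,Widget} -> Base = 4*3 = 12.
Iteration 4: components of {Base} -> Panel = 12*1 = 12.
Iteration 5: no further components; recursion stops.
SUM(total) = 1 + 4 + 5 + 1 + 16 + 4 + 12 + 12 = 55.

55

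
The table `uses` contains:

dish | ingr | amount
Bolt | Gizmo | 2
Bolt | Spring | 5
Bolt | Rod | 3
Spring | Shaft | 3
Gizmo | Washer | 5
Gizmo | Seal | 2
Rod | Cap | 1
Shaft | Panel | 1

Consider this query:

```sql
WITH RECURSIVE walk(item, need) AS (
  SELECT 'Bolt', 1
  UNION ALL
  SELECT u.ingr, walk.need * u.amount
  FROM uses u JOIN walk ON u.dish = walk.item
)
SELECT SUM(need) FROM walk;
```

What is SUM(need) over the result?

Base: (Bolt, need=1).
Iteration 1: components of {Bolt} -> Gizmo = 1*2 = 2, Rod = 1*3 = 3, Spring = 1*5 = 5.
Iteration 2: components of {Gizmo,Rod,Spring} -> Cap = 3*1 = 3, Seal = 2*2 = 4, Shaft = 5*3 = 15, Washer = 2*5 = 10.
Iteration 3: components of {Cap,Seal,Shaft,Washer} -> Panel = 15*1 = 15.
Iteration 4: no further components; recursion stops.
SUM(need) = 1 + 2 + 5 + 3 + 10 + 4 + 15 + 3 + 15 = 58.

58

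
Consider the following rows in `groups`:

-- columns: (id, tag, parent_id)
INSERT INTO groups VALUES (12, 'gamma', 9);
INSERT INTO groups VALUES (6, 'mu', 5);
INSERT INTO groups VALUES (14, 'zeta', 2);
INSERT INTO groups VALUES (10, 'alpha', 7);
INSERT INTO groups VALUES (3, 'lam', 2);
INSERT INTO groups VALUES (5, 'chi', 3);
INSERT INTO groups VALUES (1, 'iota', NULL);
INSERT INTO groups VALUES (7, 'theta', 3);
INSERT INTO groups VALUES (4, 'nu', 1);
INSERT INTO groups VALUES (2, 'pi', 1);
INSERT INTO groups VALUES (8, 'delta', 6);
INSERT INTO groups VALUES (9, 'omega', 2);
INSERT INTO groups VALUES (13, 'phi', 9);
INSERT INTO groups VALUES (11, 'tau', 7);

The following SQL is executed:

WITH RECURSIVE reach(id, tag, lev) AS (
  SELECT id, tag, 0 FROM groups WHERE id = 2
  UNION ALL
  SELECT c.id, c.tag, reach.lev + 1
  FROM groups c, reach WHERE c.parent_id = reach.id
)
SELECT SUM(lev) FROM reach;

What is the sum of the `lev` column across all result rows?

Base: id=2 (pi) at lev 0.
Iteration 1: rows with parent_id in {2} -> lam (id 3, lev 1), omega (id 9, lev 1), zeta (id 14, lev 1).
Iteration 2: rows with parent_id in {3,9,14} -> chi (id 5, lev 2), theta (id 7, lev 2), gamma (id 12, lev 2), phi (id 13, lev 2).
Iteration 3: rows with parent_id in {5,7,12,13} -> mu (id 6, lev 3), alpha (id 10, lev 3), tau (id 11, lev 3).
Iteration 4: rows with parent_id in {6,10,11} -> delta (id 8, lev 4).
Iteration 5: no rows with parent_id in {8}; recursion stops.
SUM(lev) = 0 + 1 + 1 + 1 + 2 + 2 + 2 + 2 + 3 + 3 + 3 + 4 = 24.

24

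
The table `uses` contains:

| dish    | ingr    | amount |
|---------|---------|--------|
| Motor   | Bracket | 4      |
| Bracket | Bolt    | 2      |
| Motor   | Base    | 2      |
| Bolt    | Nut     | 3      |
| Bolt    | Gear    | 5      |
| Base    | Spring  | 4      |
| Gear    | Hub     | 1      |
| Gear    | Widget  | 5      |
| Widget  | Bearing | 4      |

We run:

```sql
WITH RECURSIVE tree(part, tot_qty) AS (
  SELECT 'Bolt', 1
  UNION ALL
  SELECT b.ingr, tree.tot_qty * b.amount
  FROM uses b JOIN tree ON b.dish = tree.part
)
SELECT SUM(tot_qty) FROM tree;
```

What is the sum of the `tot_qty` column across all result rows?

139

Base: (Bolt, tot_qty=1).
Iteration 1: components of {Bolt} -> Gear = 1*5 = 5, Nut = 1*3 = 3.
Iteration 2: components of {Gear,Nut} -> Hub = 5*1 = 5, Widget = 5*5 = 25.
Iteration 3: components of {Hub,Widget} -> Bearing = 25*4 = 100.
Iteration 4: no further components; recursion stops.
SUM(tot_qty) = 1 + 3 + 5 + 5 + 25 + 100 = 139.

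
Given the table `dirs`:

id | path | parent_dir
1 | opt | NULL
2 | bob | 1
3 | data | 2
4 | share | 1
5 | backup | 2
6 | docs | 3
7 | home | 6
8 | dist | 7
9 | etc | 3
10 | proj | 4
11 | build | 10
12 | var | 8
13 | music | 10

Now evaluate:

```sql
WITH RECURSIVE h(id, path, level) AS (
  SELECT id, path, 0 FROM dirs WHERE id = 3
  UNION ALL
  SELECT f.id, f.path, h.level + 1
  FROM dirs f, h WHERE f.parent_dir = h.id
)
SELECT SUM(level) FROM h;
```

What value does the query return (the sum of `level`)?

Base: id=3 (data) at level 0.
Iteration 1: rows with parent_dir in {3} -> docs (id 6, level 1), etc (id 9, level 1).
Iteration 2: rows with parent_dir in {6,9} -> home (id 7, level 2).
Iteration 3: rows with parent_dir in {7} -> dist (id 8, level 3).
Iteration 4: rows with parent_dir in {8} -> var (id 12, level 4).
Iteration 5: no rows with parent_dir in {12}; recursion stops.
SUM(level) = 0 + 1 + 1 + 2 + 3 + 4 = 11.

11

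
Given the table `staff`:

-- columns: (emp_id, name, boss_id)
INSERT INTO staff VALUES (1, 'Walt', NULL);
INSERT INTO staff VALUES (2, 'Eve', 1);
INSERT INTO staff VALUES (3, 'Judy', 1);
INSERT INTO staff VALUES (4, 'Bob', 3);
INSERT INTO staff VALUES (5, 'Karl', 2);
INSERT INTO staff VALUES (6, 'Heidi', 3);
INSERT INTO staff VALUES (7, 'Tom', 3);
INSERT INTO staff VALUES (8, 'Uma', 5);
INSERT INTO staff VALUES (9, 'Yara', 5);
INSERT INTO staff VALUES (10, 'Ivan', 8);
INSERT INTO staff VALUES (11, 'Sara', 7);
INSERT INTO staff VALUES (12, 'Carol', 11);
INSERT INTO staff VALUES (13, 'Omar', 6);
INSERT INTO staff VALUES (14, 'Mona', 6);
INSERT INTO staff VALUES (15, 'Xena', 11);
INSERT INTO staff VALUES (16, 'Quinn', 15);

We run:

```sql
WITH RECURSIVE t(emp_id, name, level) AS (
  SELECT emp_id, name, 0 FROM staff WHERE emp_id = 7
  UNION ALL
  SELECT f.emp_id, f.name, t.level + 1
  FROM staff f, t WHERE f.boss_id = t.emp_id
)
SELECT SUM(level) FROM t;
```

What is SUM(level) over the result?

Base: emp_id=7 (Tom) at level 0.
Iteration 1: rows with boss_id in {7} -> Sara (id 11, level 1).
Iteration 2: rows with boss_id in {11} -> Carol (id 12, level 2), Xena (id 15, level 2).
Iteration 3: rows with boss_id in {12,15} -> Quinn (id 16, level 3).
Iteration 4: no rows with boss_id in {16}; recursion stops.
SUM(level) = 0 + 1 + 2 + 2 + 3 = 8.

8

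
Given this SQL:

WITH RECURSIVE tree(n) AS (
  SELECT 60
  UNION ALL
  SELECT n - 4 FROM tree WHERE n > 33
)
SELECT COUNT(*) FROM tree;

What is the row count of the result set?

8

Base: n=60.
Iteration 1: 60 > 33 holds -> n = 60 - 4 = 56.
Iteration 2: 56 > 33 holds -> n = 56 - 4 = 52.
Iteration 3: 52 > 33 holds -> n = 52 - 4 = 48.
Iteration 4: 48 > 33 holds -> n = 48 - 4 = 44.
Iteration 5: 44 > 33 holds -> n = 44 - 4 = 40.
Iteration 6: 40 > 33 holds -> n = 40 - 4 = 36.
Iteration 7: 36 > 33 holds -> n = 36 - 4 = 32.
Iteration 8: 32 > 33 fails; recursion stops.
Total rows emitted: 8.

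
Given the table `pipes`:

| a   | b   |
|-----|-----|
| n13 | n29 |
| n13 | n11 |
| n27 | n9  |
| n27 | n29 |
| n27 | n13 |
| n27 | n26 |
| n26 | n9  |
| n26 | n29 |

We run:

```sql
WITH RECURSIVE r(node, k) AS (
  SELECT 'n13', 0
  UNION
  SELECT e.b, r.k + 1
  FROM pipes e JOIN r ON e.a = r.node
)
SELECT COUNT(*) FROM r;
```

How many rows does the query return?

Base: (n13, k=0).
Iteration 1: edges from {n13} -> (n11, k=1), (n29, k=1).
Iteration 2: no outgoing edges from {n11,n29}; recursion stops.
Total rows emitted: 3.

3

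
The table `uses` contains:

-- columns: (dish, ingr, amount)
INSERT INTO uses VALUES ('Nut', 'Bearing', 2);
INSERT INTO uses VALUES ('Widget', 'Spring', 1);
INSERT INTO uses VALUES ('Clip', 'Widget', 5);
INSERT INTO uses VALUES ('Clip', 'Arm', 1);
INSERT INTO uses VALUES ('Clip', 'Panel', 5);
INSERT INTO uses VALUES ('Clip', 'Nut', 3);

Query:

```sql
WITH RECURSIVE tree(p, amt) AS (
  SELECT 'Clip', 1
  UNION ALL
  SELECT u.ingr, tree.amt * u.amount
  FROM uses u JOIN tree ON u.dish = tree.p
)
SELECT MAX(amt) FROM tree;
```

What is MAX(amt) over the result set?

Base: (Clip, amt=1).
Iteration 1: components of {Clip} -> Arm = 1*1 = 1, Nut = 1*3 = 3, Panel = 1*5 = 5, Widget = 1*5 = 5.
Iteration 2: components of {Arm,Nut,Panel,Widget} -> Bearing = 3*2 = 6, Spring = 5*1 = 5.
Iteration 3: no further components; recursion stops.
amt values: 1, 5, 3, 1, 5, 5, 6; the maximum is 6.

6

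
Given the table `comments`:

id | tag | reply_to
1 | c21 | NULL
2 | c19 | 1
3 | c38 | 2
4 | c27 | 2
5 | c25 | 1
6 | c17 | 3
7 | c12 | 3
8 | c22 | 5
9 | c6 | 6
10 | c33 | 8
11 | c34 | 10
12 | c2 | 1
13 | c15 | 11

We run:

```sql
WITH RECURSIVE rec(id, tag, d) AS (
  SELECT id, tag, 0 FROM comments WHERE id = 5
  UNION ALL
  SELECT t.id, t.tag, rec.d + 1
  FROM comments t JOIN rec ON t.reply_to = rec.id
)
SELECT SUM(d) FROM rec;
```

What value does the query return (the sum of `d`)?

10

Base: id=5 (c25) at d 0.
Iteration 1: rows with reply_to in {5} -> c22 (id 8, d 1).
Iteration 2: rows with reply_to in {8} -> c33 (id 10, d 2).
Iteration 3: rows with reply_to in {10} -> c34 (id 11, d 3).
Iteration 4: rows with reply_to in {11} -> c15 (id 13, d 4).
Iteration 5: no rows with reply_to in {13}; recursion stops.
SUM(d) = 0 + 1 + 2 + 3 + 4 = 10.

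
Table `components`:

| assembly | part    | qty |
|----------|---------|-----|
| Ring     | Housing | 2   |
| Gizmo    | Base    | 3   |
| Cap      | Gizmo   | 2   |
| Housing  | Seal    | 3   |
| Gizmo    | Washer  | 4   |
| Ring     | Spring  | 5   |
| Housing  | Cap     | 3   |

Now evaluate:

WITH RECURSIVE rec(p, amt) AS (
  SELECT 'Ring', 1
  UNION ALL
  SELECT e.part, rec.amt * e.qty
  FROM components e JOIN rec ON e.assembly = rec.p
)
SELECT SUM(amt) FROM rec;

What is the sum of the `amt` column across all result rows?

116

Base: (Ring, amt=1).
Iteration 1: components of {Ring} -> Housing = 1*2 = 2, Spring = 1*5 = 5.
Iteration 2: components of {Housing,Spring} -> Cap = 2*3 = 6, Seal = 2*3 = 6.
Iteration 3: components of {Cap,Seal} -> Gizmo = 6*2 = 12.
Iteration 4: components of {Gizmo} -> Base = 12*3 = 36, Washer = 12*4 = 48.
Iteration 5: no further components; recursion stops.
SUM(amt) = 1 + 2 + 5 + 6 + 6 + 12 + 48 + 36 = 116.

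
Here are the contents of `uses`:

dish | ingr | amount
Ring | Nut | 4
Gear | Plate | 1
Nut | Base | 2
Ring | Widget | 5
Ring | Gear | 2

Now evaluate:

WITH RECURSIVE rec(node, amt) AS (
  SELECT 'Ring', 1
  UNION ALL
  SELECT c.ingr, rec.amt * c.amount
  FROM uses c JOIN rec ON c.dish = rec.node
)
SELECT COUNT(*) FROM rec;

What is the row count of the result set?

Base: (Ring, amt=1).
Iteration 1: components of {Ring} -> Gear = 1*2 = 2, Nut = 1*4 = 4, Widget = 1*5 = 5.
Iteration 2: components of {Gear,Nut,Widget} -> Base = 4*2 = 8, Plate = 2*1 = 2.
Iteration 3: no further components; recursion stops.
Total rows emitted: 6.

6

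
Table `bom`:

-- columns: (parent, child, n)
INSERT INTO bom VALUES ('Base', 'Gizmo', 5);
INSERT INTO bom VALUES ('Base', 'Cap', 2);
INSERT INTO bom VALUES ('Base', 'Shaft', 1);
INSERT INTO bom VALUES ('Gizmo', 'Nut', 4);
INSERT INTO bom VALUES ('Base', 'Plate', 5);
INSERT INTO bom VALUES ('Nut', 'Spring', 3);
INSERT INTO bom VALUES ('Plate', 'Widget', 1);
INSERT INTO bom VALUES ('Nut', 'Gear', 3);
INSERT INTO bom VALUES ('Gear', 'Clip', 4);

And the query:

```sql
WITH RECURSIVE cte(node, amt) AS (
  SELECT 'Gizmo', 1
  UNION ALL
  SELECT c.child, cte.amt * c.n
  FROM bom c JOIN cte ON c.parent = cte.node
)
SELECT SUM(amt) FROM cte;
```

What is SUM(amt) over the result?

Base: (Gizmo, amt=1).
Iteration 1: components of {Gizmo} -> Nut = 1*4 = 4.
Iteration 2: components of {Nut} -> Gear = 4*3 = 12, Spring = 4*3 = 12.
Iteration 3: components of {Gear,Spring} -> Clip = 12*4 = 48.
Iteration 4: no further components; recursion stops.
SUM(amt) = 1 + 4 + 12 + 12 + 48 = 77.

77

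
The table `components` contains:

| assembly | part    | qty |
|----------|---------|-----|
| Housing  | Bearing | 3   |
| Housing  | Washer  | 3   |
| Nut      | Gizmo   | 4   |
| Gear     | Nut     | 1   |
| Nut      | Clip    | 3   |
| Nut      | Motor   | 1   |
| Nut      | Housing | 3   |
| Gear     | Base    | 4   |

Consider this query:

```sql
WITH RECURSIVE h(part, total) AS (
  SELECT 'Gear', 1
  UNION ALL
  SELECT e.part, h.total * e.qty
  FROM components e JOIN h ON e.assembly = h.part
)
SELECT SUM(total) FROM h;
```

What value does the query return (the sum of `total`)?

Base: (Gear, total=1).
Iteration 1: components of {Gear} -> Base = 1*4 = 4, Nut = 1*1 = 1.
Iteration 2: components of {Base,Nut} -> Clip = 1*3 = 3, Gizmo = 1*4 = 4, Housing = 1*3 = 3, Motor = 1*1 = 1.
Iteration 3: components of {Clip,Gizmo,Housing,Motor} -> Bearing = 3*3 = 9, Washer = 3*3 = 9.
Iteration 4: no further components; recursion stops.
SUM(total) = 1 + 1 + 4 + 1 + 3 + 4 + 3 + 9 + 9 = 35.

35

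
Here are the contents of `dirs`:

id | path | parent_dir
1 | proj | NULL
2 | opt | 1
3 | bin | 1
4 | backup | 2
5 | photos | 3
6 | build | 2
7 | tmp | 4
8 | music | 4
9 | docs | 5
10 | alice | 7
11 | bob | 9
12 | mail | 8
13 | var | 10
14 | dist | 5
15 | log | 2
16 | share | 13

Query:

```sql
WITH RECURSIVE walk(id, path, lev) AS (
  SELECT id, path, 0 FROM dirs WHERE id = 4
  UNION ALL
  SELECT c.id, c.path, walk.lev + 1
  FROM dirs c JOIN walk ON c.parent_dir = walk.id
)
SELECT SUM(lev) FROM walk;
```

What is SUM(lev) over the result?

13

Base: id=4 (backup) at lev 0.
Iteration 1: rows with parent_dir in {4} -> tmp (id 7, lev 1), music (id 8, lev 1).
Iteration 2: rows with parent_dir in {7,8} -> alice (id 10, lev 2), mail (id 12, lev 2).
Iteration 3: rows with parent_dir in {10,12} -> var (id 13, lev 3).
Iteration 4: rows with parent_dir in {13} -> share (id 16, lev 4).
Iteration 5: no rows with parent_dir in {16}; recursion stops.
SUM(lev) = 0 + 1 + 1 + 2 + 2 + 3 + 4 = 13.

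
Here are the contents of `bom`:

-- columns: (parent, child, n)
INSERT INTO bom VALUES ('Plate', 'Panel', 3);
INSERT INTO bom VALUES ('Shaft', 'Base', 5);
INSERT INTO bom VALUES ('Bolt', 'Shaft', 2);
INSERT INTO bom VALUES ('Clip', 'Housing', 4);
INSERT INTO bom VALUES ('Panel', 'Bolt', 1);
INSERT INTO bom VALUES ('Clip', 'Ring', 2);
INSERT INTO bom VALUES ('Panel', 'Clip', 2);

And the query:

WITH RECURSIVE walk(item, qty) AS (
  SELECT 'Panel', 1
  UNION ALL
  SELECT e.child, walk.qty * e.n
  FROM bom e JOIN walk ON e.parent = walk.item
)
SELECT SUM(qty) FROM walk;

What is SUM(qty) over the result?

28

Base: (Panel, qty=1).
Iteration 1: components of {Panel} -> Bolt = 1*1 = 1, Clip = 1*2 = 2.
Iteration 2: components of {Bolt,Clip} -> Housing = 2*4 = 8, Ring = 2*2 = 4, Shaft = 1*2 = 2.
Iteration 3: components of {Housing,Ring,Shaft} -> Base = 2*5 = 10.
Iteration 4: no further components; recursion stops.
SUM(qty) = 1 + 1 + 2 + 2 + 4 + 8 + 10 = 28.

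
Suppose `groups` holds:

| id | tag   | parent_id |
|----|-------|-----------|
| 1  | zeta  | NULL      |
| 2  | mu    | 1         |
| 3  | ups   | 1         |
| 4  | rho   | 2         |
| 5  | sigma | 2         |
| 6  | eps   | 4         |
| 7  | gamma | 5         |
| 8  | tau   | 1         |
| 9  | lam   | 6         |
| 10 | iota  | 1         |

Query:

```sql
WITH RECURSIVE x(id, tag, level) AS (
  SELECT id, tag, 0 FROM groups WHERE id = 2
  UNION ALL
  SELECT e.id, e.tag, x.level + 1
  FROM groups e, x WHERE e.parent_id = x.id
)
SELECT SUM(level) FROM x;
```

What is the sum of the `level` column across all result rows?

9

Base: id=2 (mu) at level 0.
Iteration 1: rows with parent_id in {2} -> rho (id 4, level 1), sigma (id 5, level 1).
Iteration 2: rows with parent_id in {4,5} -> eps (id 6, level 2), gamma (id 7, level 2).
Iteration 3: rows with parent_id in {6,7} -> lam (id 9, level 3).
Iteration 4: no rows with parent_id in {9}; recursion stops.
SUM(level) = 0 + 1 + 1 + 2 + 2 + 3 = 9.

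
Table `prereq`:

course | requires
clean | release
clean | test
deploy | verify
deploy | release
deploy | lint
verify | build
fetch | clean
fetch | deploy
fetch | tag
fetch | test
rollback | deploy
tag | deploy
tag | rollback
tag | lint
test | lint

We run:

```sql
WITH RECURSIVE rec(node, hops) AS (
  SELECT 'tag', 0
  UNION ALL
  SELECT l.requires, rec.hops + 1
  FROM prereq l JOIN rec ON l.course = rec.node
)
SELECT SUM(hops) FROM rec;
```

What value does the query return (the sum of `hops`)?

27

Base: (tag, hops=0).
Iteration 1: edges from {tag} -> (deploy, hops=1), (lint, hops=1), (rollback, hops=1).
Iteration 2: edges from {deploy,lint,rollback} -> (deploy, hops=2), (lint, hops=2), (release, hops=2), (verify, hops=2).
Iteration 3: edges from {deploy,lint,release,verify} -> (build, hops=3), (lint, hops=3), (release, hops=3), (verify, hops=3).
Iteration 4: edges from {build,lint,release,verify} -> (build, hops=4).
Iteration 5: no outgoing edges from {build}; recursion stops.
SUM(hops) = 0 + 1 + 1 + 1 + 2 + 2 + 2 + 2 + 3 + 3 + 3 + 3 + 4 = 27.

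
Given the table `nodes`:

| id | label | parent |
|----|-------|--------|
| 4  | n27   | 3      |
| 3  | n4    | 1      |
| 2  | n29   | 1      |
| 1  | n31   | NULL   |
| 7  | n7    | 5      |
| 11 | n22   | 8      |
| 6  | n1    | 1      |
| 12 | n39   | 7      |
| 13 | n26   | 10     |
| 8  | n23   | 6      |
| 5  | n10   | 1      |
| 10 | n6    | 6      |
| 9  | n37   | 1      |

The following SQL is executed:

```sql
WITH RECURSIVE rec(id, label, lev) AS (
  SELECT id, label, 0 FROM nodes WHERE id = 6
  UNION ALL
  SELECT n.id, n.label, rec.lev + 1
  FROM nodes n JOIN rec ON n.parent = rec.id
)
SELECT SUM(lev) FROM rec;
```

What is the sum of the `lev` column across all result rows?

Base: id=6 (n1) at lev 0.
Iteration 1: rows with parent in {6} -> n23 (id 8, lev 1), n6 (id 10, lev 1).
Iteration 2: rows with parent in {8,10} -> n22 (id 11, lev 2), n26 (id 13, lev 2).
Iteration 3: no rows with parent in {11,13}; recursion stops.
SUM(lev) = 0 + 1 + 1 + 2 + 2 = 6.

6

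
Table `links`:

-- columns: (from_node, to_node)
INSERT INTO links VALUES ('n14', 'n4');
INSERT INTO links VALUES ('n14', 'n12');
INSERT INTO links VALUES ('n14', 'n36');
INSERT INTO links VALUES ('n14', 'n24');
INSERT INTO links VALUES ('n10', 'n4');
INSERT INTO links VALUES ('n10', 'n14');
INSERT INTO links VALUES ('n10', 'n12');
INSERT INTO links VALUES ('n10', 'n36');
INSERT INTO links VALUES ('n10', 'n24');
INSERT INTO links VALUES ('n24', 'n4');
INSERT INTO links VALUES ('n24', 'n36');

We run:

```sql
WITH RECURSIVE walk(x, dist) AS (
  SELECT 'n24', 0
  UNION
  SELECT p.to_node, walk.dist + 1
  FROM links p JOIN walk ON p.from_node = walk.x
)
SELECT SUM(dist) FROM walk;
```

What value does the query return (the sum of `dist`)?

2

Base: (n24, dist=0).
Iteration 1: edges from {n24} -> (n36, dist=1), (n4, dist=1).
Iteration 2: no outgoing edges from {n36,n4}; recursion stops.
SUM(dist) = 0 + 1 + 1 = 2.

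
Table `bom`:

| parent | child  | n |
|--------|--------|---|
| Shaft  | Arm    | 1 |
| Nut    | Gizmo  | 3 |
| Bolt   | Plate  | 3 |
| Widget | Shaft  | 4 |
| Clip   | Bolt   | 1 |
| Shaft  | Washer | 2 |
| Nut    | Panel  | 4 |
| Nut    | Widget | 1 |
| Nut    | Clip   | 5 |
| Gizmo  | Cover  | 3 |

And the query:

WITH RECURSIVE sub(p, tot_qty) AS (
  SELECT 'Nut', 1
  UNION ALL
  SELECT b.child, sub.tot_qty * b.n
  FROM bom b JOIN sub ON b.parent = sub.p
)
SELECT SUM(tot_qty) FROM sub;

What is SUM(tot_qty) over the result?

Base: (Nut, tot_qty=1).
Iteration 1: components of {Nut} -> Clip = 1*5 = 5, Gizmo = 1*3 = 3, Panel = 1*4 = 4, Widget = 1*1 = 1.
Iteration 2: components of {Clip,Gizmo,Panel,Widget} -> Bolt = 5*1 = 5, Cover = 3*3 = 9, Shaft = 1*4 = 4.
Iteration 3: components of {Bolt,Cover,Shaft} -> Arm = 4*1 = 4, Plate = 5*3 = 15, Washer = 4*2 = 8.
Iteration 4: no further components; recursion stops.
SUM(tot_qty) = 1 + 4 + 5 + 1 + 3 + 5 + 4 + 9 + 15 + 4 + 8 = 59.

59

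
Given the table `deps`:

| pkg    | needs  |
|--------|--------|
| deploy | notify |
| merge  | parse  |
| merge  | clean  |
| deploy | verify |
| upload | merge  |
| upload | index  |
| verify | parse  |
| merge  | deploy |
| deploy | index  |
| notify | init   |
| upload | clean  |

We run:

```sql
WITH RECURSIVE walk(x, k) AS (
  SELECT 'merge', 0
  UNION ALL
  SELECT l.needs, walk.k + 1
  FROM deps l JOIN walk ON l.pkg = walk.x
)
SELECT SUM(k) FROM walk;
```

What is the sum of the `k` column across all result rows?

15

Base: (merge, k=0).
Iteration 1: edges from {merge} -> (clean, k=1), (deploy, k=1), (parse, k=1).
Iteration 2: edges from {clean,deploy,parse} -> (index, k=2), (notify, k=2), (verify, k=2).
Iteration 3: edges from {index,notify,verify} -> (init, k=3), (parse, k=3).
Iteration 4: no outgoing edges from {init,parse}; recursion stops.
SUM(k) = 0 + 1 + 1 + 1 + 2 + 2 + 2 + 3 + 3 = 15.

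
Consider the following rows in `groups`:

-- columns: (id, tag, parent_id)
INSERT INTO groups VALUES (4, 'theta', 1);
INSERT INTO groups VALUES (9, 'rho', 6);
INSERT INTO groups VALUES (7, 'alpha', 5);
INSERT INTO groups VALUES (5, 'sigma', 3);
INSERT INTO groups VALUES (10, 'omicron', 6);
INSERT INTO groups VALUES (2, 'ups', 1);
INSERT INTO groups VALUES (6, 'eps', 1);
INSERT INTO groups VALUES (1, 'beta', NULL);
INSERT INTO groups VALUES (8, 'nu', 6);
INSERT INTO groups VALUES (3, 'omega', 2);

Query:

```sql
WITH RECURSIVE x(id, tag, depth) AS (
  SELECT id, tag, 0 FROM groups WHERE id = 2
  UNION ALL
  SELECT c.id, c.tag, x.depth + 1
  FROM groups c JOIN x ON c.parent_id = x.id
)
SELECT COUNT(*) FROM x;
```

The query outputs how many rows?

4

Base: id=2 (ups) at depth 0.
Iteration 1: rows with parent_id in {2} -> omega (id 3, depth 1).
Iteration 2: rows with parent_id in {3} -> sigma (id 5, depth 2).
Iteration 3: rows with parent_id in {5} -> alpha (id 7, depth 3).
Iteration 4: no rows with parent_id in {7}; recursion stops.
Total rows emitted: 4.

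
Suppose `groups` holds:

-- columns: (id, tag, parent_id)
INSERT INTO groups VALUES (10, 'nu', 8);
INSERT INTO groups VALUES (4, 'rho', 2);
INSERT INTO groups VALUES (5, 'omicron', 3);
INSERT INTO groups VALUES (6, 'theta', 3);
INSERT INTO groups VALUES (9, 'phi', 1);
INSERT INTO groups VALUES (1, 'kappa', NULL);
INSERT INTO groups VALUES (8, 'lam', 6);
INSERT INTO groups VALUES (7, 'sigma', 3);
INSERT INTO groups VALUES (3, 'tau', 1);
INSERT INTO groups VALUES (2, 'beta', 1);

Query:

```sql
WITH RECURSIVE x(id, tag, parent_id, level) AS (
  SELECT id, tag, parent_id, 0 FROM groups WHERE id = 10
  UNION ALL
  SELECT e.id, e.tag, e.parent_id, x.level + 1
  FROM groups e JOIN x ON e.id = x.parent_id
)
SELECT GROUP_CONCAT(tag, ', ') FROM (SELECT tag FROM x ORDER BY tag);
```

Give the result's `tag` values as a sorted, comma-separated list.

kappa, lam, nu, tau, theta

Base: id=10 (nu), parent_id=8, level 0.
Iteration 1: join on id=8 -> lam (id 8, parent_id=6, level 1).
Iteration 2: join on id=6 -> theta (id 6, parent_id=3, level 2).
Iteration 3: join on id=3 -> tau (id 3, parent_id=1, level 3).
Iteration 4: join on id=1 -> kappa (id 1, parent_id=NULL, level 4).
Iteration 5: parent_id is NULL; no match; recursion stops.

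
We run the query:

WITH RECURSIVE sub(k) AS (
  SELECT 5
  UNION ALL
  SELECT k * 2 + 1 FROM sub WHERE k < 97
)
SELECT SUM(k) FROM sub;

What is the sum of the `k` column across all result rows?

372

Base: k=5.
Iteration 1: 5 < 97 holds -> k = 5 * 2 + 1 = 11.
Iteration 2: 11 < 97 holds -> k = 11 * 2 + 1 = 23.
Iteration 3: 23 < 97 holds -> k = 23 * 2 + 1 = 47.
Iteration 4: 47 < 97 holds -> k = 47 * 2 + 1 = 95.
Iteration 5: 95 < 97 holds -> k = 95 * 2 + 1 = 191.
Iteration 6: 191 < 97 fails; recursion stops.
SUM(k) = 5 + 11 + 23 + 47 + 95 + 191 = 372.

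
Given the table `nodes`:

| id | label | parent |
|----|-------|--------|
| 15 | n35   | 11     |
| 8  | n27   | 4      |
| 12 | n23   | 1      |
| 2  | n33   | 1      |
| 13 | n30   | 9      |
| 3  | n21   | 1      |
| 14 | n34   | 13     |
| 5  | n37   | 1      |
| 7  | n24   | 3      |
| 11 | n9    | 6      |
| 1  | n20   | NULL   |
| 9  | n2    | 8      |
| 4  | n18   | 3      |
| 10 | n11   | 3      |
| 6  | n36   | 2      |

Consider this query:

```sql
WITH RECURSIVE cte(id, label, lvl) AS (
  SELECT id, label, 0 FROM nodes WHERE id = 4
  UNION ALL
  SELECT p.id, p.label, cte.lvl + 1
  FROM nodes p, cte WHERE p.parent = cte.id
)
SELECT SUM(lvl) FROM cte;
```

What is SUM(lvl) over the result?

Base: id=4 (n18) at lvl 0.
Iteration 1: rows with parent in {4} -> n27 (id 8, lvl 1).
Iteration 2: rows with parent in {8} -> n2 (id 9, lvl 2).
Iteration 3: rows with parent in {9} -> n30 (id 13, lvl 3).
Iteration 4: rows with parent in {13} -> n34 (id 14, lvl 4).
Iteration 5: no rows with parent in {14}; recursion stops.
SUM(lvl) = 0 + 1 + 2 + 3 + 4 = 10.

10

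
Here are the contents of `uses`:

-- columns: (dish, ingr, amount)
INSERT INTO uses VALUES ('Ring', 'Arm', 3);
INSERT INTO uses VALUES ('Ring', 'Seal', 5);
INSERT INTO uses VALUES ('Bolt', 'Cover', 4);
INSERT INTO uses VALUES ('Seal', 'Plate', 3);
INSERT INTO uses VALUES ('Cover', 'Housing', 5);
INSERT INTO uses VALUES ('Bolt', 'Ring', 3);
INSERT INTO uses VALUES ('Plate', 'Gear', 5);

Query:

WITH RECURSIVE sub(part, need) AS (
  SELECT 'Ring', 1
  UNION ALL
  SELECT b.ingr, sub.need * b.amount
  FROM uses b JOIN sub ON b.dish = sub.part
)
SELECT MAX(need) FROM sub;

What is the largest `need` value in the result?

Base: (Ring, need=1).
Iteration 1: components of {Ring} -> Arm = 1*3 = 3, Seal = 1*5 = 5.
Iteration 2: components of {Arm,Seal} -> Plate = 5*3 = 15.
Iteration 3: components of {Plate} -> Gear = 15*5 = 75.
Iteration 4: no further components; recursion stops.
need values: 1, 3, 5, 15, 75; the maximum is 75.

75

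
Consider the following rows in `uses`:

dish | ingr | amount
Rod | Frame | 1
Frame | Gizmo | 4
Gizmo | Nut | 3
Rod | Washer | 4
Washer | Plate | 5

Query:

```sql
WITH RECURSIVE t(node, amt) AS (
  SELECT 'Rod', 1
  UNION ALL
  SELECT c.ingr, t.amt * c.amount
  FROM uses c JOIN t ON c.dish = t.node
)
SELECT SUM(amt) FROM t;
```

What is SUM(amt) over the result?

Base: (Rod, amt=1).
Iteration 1: components of {Rod} -> Frame = 1*1 = 1, Washer = 1*4 = 4.
Iteration 2: components of {Frame,Washer} -> Gizmo = 1*4 = 4, Plate = 4*5 = 20.
Iteration 3: components of {Gizmo,Plate} -> Nut = 4*3 = 12.
Iteration 4: no further components; recursion stops.
SUM(amt) = 1 + 1 + 4 + 4 + 20 + 12 = 42.

42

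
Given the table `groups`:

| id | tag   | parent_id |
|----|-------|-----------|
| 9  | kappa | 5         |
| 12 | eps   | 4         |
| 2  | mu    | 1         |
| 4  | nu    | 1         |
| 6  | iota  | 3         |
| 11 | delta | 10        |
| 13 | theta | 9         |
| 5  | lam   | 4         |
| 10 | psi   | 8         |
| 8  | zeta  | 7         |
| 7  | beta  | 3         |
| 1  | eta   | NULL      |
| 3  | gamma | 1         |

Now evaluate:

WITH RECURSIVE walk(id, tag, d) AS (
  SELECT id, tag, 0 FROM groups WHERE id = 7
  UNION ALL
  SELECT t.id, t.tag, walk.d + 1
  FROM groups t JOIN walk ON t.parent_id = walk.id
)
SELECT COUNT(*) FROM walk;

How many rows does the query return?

Base: id=7 (beta) at d 0.
Iteration 1: rows with parent_id in {7} -> zeta (id 8, d 1).
Iteration 2: rows with parent_id in {8} -> psi (id 10, d 2).
Iteration 3: rows with parent_id in {10} -> delta (id 11, d 3).
Iteration 4: no rows with parent_id in {11}; recursion stops.
Total rows emitted: 4.

4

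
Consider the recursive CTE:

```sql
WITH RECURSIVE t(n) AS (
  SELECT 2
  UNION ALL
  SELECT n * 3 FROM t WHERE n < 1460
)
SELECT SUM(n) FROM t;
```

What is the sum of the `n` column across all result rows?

6560

Base: n=2.
Iteration 1: 2 < 1460 holds -> n = 2 * 3 = 6.
Iteration 2: 6 < 1460 holds -> n = 6 * 3 = 18.
Iteration 3: 18 < 1460 holds -> n = 18 * 3 = 54.
Iteration 4: 54 < 1460 holds -> n = 54 * 3 = 162.
Iteration 5: 162 < 1460 holds -> n = 162 * 3 = 486.
Iteration 6: 486 < 1460 holds -> n = 486 * 3 = 1458.
Iteration 7: 1458 < 1460 holds -> n = 1458 * 3 = 4374.
Iteration 8: 4374 < 1460 fails; recursion stops.
SUM(n) = 2 + 6 + 18 + 54 + 162 + 486 + 1458 + 4374 = 6560.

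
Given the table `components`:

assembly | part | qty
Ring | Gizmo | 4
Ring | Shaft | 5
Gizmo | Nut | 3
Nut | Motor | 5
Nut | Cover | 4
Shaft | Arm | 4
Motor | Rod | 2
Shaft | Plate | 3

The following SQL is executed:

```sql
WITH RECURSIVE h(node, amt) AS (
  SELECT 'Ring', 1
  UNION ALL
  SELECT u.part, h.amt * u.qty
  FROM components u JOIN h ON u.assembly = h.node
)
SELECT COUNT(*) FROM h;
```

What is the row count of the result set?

Base: (Ring, amt=1).
Iteration 1: components of {Ring} -> Gizmo = 1*4 = 4, Shaft = 1*5 = 5.
Iteration 2: components of {Gizmo,Shaft} -> Arm = 5*4 = 20, Nut = 4*3 = 12, Plate = 5*3 = 15.
Iteration 3: components of {Arm,Nut,Plate} -> Cover = 12*4 = 48, Motor = 12*5 = 60.
Iteration 4: components of {Cover,Motor} -> Rod = 60*2 = 120.
Iteration 5: no further components; recursion stops.
Total rows emitted: 9.

9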